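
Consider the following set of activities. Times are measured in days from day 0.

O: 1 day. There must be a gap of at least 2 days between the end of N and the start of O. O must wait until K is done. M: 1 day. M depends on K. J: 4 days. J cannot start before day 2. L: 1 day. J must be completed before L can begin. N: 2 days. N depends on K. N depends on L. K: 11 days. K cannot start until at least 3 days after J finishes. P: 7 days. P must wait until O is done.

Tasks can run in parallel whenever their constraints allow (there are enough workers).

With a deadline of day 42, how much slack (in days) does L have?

23

J waits on its own release at day 2, so it starts at day 2 and finishes at 2 + 4 = day 6.
L waits on J (finishes day 6), so it starts at day 6 and finishes at 6 + 1 = day 7.

Working backward from the deadline:
P has no dependents, so it just needs to finish by day 42. Starting by 42 − 7 = day 35 achieves that.
O has to be done before P (must start by day 35). That means finishing by day 35, i.e. starting by 35 − 1 = day 34.
N feeds into O (must start by day 34, minus 2-day gap → day 32); so N must finish by day 32 and therefore start by day 30.
L has to be done before N (must start by day 30). That means finishing by day 30, i.e. starting by 30 − 1 = day 29.
So L can start as early as day 6 and as late as day 29, giving 29 − 6 = 23 days of slack.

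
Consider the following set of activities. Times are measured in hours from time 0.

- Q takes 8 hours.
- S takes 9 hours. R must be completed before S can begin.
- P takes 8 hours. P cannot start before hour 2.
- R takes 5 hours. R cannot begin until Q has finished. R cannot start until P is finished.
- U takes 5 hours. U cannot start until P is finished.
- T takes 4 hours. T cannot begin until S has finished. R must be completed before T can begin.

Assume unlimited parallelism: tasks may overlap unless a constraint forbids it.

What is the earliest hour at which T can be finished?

Nothing blocks Q, so it runs from hour 0 to hour 8.
P cannot begin until its own release at hour 2. It runs from hour 2 to 2 + 8 = hour 10.
R cannot start until Q (finishes hour 8); P (finishes hour 10). The controlling bound is hour 10, so R finishes at 10 + 5 = hour 15.
S cannot begin until R (finishes hour 15). It runs from hour 15 to 15 + 9 = hour 24.
For T: S (finishes hour 24); R (finishes hour 15). Taking the maximum gives a start of hour 24, and it finishes at 24 + 4 = hour 28.

28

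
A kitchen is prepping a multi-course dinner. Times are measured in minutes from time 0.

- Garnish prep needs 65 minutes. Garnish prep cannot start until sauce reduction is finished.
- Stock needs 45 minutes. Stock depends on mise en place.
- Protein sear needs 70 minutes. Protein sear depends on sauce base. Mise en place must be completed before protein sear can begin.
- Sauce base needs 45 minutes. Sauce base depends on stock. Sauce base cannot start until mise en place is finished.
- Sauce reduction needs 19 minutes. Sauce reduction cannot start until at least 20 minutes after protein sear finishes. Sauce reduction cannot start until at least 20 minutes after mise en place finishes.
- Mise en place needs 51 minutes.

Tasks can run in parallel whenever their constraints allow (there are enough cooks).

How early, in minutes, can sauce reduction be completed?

250

Mise en place can start immediately at minute 0; it finishes at minute 51.
Stock cannot begin until mise en place (finishes minute 51). It runs from minute 51 to 51 + 45 = minute 96.
Sauce base cannot start until stock (finishes minute 96); mise en place (finishes minute 51). The controlling bound is minute 96, so sauce base finishes at 96 + 45 = minute 141.
Protein sear cannot start until sauce base (finishes minute 141); mise en place (finishes minute 51). The controlling bound is minute 141, so protein sear finishes at 141 + 70 = minute 211.
Sauce reduction has to wait for protein sear (finishes minute 211, plus 20-minute gap → minute 231); mise en place (finishes minute 51, plus 20-minute gap → minute 71). The latest of these is minute 231, so sauce reduction runs minute 231 to 231 + 19 = minute 250.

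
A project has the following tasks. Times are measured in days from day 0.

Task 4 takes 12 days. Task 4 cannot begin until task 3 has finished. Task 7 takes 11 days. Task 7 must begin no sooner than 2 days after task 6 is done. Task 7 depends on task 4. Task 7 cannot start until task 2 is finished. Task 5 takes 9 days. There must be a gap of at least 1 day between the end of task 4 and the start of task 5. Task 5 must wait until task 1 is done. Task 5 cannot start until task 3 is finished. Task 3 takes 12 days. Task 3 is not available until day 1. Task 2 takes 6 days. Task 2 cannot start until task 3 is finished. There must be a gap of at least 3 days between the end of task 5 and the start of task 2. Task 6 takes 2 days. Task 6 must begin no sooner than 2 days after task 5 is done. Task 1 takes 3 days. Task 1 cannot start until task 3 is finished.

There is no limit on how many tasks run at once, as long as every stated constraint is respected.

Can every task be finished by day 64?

Task 3 cannot begin until its own release at day 1. It runs from day 1 to 1 + 12 = day 13.
After task 3 (finishes day 13), task 4 can start at day 13 and finishes at day 25.
Task 1 cannot begin until task 3 (finishes day 13). It runs from day 13 to 13 + 3 = day 16.
Task 5 needs all of task 4 (finishes day 25, plus 1-day gap → day 26); task 1 (finishes day 16); task 3 (finishes day 13). That puts its earliest start at day 26; it finishes at 26 + 9 = day 35.
Task 6 waits on task 5 (finishes day 35, plus 2-day gap → day 37), so it starts at day 37 and finishes at 37 + 2 = day 39.
Task 2 has to wait for task 3 (finishes day 13); task 5 (finishes day 35, plus 3-day gap → day 38). The latest of these is day 38, so task 2 runs day 38 to 38 + 6 = day 44.
Task 7 needs all of task 6 (finishes day 39, plus 2-day gap → day 41); task 4 (finishes day 25); task 2 (finishes day 44). That puts its earliest start at day 44; it finishes at 44 + 11 = day 55.
Every task is finished by day 55, which is no later than the deadline of 64, so the schedule is feasible.

Yes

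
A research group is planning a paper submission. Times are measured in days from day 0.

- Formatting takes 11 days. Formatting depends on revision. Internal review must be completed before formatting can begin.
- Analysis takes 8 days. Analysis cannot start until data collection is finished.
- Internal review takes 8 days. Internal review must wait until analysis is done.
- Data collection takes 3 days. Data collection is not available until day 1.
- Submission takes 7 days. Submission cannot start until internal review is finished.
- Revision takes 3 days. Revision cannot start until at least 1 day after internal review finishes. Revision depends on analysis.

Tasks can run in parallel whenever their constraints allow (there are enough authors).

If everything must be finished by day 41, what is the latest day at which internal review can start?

18

Nothing follows formatting; the deadline of day 41 is its only limit. It must start by 41 − 11 = day 30.
Since formatting (must start by day 30) depends on it, revision must finish by day 30. Backing off its 3-day duration gives a latest start of day 27.
Nothing follows submission; the deadline of day 41 is its only limit. It must start by 41 − 7 = day 34.
Internal review must finish in time for revision (must start by day 27, minus 1-day gap → day 26); formatting (must start by day 30); submission (must start by day 34). The tightest is day 26, so internal review must start by 26 − 8 = day 18.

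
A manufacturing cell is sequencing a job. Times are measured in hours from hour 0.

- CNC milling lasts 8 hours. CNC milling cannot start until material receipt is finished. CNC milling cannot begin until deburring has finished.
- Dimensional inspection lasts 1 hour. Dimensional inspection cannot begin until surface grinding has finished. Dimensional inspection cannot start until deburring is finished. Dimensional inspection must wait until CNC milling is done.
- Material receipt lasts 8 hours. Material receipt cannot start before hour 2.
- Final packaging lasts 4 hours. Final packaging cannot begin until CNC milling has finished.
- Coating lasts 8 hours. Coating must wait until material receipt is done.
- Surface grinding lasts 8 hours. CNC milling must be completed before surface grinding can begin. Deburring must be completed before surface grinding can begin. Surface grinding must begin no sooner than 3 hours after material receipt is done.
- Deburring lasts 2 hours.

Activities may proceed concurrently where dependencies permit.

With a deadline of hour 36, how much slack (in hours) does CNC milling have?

9

Nothing blocks deburring, so it runs from hour 0 to hour 2.
Material receipt waits on its own release at hour 2, so it starts at hour 2 and finishes at 2 + 8 = hour 10.
CNC milling needs all of material receipt (finishes hour 10); deburring (finishes hour 2). That puts its earliest start at hour 10; it finishes at 10 + 8 = hour 18.

Working backward from the deadline:
To finish by hour 36, dimensional inspection (duration 1) must start no later than hour 35.
Surface grinding must finish before dimensional inspection (must start by hour 35). With an 8-hour duration, surface grinding must start by 35 − 8 = hour 27.
Final packaging must finish by hour 36; it takes 4 hours, so it must start by 36 − 4 = hour 32.
CNC milling has several dependents: surface grinding (must start by hour 27); dimensional inspection (must start by hour 35); final packaging (must start by hour 32). The earliest of those limits is hour 27, so CNC milling must start by 27 − 8 = hour 19.
So CNC milling can start as early as hour 10 and as late as hour 19, giving 19 − 10 = 9 hours of slack.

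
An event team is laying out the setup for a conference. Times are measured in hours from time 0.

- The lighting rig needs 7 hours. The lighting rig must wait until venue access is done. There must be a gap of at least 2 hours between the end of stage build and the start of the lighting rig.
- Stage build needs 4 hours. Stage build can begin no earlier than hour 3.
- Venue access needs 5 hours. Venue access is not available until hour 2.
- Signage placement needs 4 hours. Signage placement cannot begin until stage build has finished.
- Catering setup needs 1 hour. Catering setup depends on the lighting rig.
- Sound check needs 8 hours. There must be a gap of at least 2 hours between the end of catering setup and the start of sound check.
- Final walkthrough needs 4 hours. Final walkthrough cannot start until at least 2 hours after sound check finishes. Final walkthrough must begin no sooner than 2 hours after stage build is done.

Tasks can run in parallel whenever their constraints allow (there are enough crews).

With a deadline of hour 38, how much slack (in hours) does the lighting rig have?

5

Stage build cannot begin until its own release at hour 3. It runs from hour 3 to 3 + 4 = hour 7.
Venue access waits on its own release at hour 2, so it starts at hour 2 and finishes at 2 + 5 = hour 7.
The lighting rig needs all of venue access (finishes hour 7); stage build (finishes hour 7, plus 2-hour gap → hour 9). That puts its earliest start at hour 9; it finishes at 9 + 7 = hour 16.

Working backward from the deadline:
Final walkthrough must finish by hour 38; it takes 4 hours, so it must start by 38 − 4 = hour 34.
Sound check has to be done before final walkthrough (must start by hour 34, minus 2-hour gap → hour 32). That means finishing by hour 32, i.e. starting by 32 − 8 = hour 24.
Catering setup must finish before sound check (must start by hour 24, minus 2-hour gap → hour 22). With a 1-hour duration, catering setup must start by 22 − 1 = hour 21.
The lighting rig must finish before catering setup (must start by hour 21). With a 7-hour duration, the lighting rig must start by 21 − 7 = hour 14.
So the lighting rig can start as early as hour 9 and as late as hour 14, giving 14 − 9 = 5 hours of slack.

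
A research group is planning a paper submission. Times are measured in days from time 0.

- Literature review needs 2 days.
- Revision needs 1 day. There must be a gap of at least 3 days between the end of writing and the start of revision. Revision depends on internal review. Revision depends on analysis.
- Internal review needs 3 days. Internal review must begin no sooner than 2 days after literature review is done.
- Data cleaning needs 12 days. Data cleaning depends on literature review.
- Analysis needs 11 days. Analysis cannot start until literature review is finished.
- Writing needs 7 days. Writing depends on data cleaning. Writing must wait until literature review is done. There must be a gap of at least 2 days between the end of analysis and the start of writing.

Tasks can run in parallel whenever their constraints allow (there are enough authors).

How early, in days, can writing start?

Literature review can start immediately at day 0; it finishes at day 2.
Analysis waits on literature review (finishes day 2), so it starts at day 2 and finishes at 2 + 11 = day 13.
Data cleaning waits on literature review (finishes day 2), so it starts at day 2 and finishes at 2 + 12 = day 14.
Writing waits on data cleaning (finishes day 14); literature review (finishes day 2); analysis (finishes day 13, plus 2-day gap → day 15). The latest of these is day 15, which is the earliest writing can start.

15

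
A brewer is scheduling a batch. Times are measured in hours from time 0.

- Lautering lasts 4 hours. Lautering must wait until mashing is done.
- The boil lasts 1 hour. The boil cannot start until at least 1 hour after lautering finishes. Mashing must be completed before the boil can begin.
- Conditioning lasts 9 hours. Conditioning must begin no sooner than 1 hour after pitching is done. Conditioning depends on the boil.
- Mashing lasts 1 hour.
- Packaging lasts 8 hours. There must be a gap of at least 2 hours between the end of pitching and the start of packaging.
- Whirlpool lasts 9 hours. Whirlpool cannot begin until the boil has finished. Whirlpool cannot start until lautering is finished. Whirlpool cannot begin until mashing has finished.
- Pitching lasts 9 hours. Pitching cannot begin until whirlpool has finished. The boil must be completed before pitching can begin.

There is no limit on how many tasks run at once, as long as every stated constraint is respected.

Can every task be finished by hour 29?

No

Mashing can start immediately at hour 0; it finishes at hour 1.
Lautering waits on mashing (finishes hour 1), so it starts at hour 1 and finishes at 1 + 4 = hour 5.
The boil needs all of lautering (finishes hour 5, plus 1-hour gap → hour 6); mashing (finishes hour 1). That puts its earliest start at hour 6; it finishes at 6 + 1 = hour 7.
Whirlpool needs all of the boil (finishes hour 7); lautering (finishes hour 5); mashing (finishes hour 1). That puts its earliest start at hour 7; it finishes at 7 + 9 = hour 16.
For pitching: whirlpool (finishes hour 16); the boil (finishes hour 7). Taking the maximum gives a start of hour 16, and it finishes at 16 + 9 = hour 25.
Packaging cannot begin until pitching (finishes hour 25, plus 2-hour gap → hour 27). It runs from hour 27 to 27 + 8 = hour 35.
Conditioning needs all of pitching (finishes hour 25, plus 1-hour gap → hour 26); the boil (finishes hour 7). That puts its earliest start at hour 26; it finishes at 26 + 9 = hour 35.
The earliest everything can be done is hour 35, which is after the deadline of 29, so it is not possible.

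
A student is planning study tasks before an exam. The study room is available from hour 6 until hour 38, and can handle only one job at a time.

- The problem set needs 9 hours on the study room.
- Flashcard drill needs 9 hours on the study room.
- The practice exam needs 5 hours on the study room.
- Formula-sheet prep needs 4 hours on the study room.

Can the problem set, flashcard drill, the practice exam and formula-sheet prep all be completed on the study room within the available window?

The study room window is 38 − 6 = 32 hours.
Running back to back, the jobs need 9 + 9 + 5 + 4 = 27 hours on the study room.
Since 27 ≤ 32, they fit within the window.

Yes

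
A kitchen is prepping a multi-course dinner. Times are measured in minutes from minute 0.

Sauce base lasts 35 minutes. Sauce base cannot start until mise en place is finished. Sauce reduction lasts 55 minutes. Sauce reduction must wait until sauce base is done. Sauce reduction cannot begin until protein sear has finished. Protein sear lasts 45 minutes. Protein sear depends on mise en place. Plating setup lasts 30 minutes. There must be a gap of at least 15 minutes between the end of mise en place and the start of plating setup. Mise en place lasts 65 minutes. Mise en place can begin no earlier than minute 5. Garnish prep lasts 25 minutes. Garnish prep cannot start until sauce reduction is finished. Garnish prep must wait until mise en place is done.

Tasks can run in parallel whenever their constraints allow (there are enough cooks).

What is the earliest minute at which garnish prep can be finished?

195

Mise en place cannot begin until its own release at minute 5. It runs from minute 5 to 5 + 65 = minute 70.
Protein sear waits on mise en place (finishes minute 70), so it starts at minute 70 and finishes at 70 + 45 = minute 115.
Sauce base cannot begin until mise en place (finishes minute 70). It runs from minute 70 to 70 + 35 = minute 105.
Sauce reduction has to wait for sauce base (finishes minute 105); protein sear (finishes minute 115). The latest of these is minute 115, so sauce reduction runs minute 115 to 115 + 55 = minute 170.
Garnish prep cannot start until sauce reduction (finishes minute 170); mise en place (finishes minute 70). The controlling bound is minute 170, so garnish prep finishes at 170 + 25 = minute 195.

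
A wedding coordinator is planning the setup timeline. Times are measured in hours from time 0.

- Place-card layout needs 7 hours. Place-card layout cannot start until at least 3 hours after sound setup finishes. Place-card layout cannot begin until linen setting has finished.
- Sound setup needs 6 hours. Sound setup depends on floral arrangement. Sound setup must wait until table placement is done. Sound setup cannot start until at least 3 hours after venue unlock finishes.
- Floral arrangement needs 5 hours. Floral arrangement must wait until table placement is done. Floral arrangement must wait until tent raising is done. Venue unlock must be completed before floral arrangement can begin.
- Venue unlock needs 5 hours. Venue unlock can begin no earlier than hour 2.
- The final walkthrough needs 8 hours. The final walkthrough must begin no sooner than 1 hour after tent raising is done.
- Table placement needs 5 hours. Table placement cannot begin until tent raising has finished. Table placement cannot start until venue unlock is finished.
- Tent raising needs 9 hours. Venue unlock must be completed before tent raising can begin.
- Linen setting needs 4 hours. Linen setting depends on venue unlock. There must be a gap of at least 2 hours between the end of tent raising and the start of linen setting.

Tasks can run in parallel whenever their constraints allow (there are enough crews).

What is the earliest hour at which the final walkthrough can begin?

17

Venue unlock waits on its own release at hour 2, so it starts at hour 2 and finishes at 2 + 5 = hour 7.
Tent raising cannot begin until venue unlock (finishes hour 7). It runs from hour 7 to 7 + 9 = hour 16.
The final walkthrough waits on tent raising (finishes hour 16, plus 1-hour gap → hour 17), so the earliest it can start is hour 17.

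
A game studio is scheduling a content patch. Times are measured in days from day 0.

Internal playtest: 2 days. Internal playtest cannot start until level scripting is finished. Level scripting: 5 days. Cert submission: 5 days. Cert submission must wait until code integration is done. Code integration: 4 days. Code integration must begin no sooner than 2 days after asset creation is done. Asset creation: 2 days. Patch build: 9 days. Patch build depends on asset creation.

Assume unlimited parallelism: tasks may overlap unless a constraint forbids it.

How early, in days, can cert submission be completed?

13

Asset creation can start immediately at day 0; it finishes at day 2.
Code integration cannot begin until asset creation (finishes day 2, plus 2-day gap → day 4). It runs from day 4 to 4 + 4 = day 8.
Cert submission waits on code integration (finishes day 8), so it starts at day 8 and finishes at 8 + 5 = day 13.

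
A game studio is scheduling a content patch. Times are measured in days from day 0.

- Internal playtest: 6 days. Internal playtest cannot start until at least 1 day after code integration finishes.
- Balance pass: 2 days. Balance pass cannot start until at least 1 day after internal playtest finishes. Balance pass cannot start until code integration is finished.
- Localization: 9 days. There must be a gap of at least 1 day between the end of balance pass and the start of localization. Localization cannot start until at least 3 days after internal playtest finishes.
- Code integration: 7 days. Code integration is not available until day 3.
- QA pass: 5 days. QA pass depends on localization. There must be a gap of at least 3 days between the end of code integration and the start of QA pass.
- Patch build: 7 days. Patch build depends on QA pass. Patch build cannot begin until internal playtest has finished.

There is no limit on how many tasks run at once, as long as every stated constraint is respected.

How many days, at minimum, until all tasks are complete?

42

After its own release at day 3, code integration can start at day 3 and finishes at day 10.
Internal playtest waits on code integration (finishes day 10, plus 1-day gap → day 11), so it starts at day 11 and finishes at 11 + 6 = day 17.
For balance pass: internal playtest (finishes day 17, plus 1-day gap → day 18); code integration (finishes day 10). Taking the maximum gives a start of day 18, and it finishes at 18 + 2 = day 20.
Localization needs all of balance pass (finishes day 20, plus 1-day gap → day 21); internal playtest (finishes day 17, plus 3-day gap → day 20). That puts its earliest start at day 21; it finishes at 21 + 9 = day 30.
QA pass cannot start until localization (finishes day 30); code integration (finishes day 10, plus 3-day gap → day 13). The controlling bound is day 30, so QA pass finishes at 30 + 5 = day 35.
Patch build cannot start until QA pass (finishes day 35); internal playtest (finishes day 17). The controlling bound is day 35, so patch build finishes at 35 + 7 = day 42.
All tasks are finished once the last one completes. Finish times: Code integration at 10, Internal playtest at 17, Balance pass at 20, Localization at 30, QA pass at 35, Patch build at 42. The latest is day 42.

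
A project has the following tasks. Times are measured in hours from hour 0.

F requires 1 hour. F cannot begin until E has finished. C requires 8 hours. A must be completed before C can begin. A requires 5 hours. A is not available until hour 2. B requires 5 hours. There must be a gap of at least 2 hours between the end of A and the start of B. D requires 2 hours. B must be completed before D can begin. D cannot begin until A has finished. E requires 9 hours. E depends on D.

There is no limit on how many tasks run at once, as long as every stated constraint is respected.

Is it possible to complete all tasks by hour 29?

A waits on its own release at hour 2, so it starts at hour 2 and finishes at 2 + 5 = hour 7.
C cannot begin until A (finishes hour 7). It runs from hour 7 to 7 + 8 = hour 15.
B waits on A (finishes hour 7, plus 2-hour gap → hour 9), so it starts at hour 9 and finishes at 9 + 5 = hour 14.
D needs all of B (finishes hour 14); A (finishes hour 7). That puts its earliest start at hour 14; it finishes at 14 + 2 = hour 16.
After D (finishes hour 16), E can start at hour 16 and finishes at hour 25.
After E (finishes hour 25), F can start at hour 25 and finishes at hour 26.
Every task is finished by hour 26, which is no later than the deadline of 29, so the schedule is feasible.

Yes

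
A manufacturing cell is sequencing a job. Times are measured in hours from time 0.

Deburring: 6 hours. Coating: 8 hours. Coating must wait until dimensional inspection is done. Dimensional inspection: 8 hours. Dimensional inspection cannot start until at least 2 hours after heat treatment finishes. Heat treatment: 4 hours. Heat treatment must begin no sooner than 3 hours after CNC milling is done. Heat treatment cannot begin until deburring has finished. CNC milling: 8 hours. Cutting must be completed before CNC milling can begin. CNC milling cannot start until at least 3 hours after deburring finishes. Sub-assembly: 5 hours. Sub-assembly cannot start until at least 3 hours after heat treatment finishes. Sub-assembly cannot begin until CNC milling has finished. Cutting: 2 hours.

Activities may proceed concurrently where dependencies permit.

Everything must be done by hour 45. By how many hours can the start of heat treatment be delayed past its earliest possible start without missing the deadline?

Nothing blocks deburring, so it runs from hour 0 to hour 6.
Cutting can start immediately at hour 0; it finishes at hour 2.
CNC milling has to wait for cutting (finishes hour 2); deburring (finishes hour 6, plus 3-hour gap → hour 9). The latest of these is hour 9, so CNC milling runs hour 9 to 9 + 8 = hour 17.
Heat treatment cannot start until CNC milling (finishes hour 17, plus 3-hour gap → hour 20); deburring (finishes hour 6). The controlling bound is hour 20, so heat treatment finishes at 20 + 4 = hour 24.

Working backward from the deadline:
Nothing follows coating; the deadline of hour 45 is its only limit. It must start by 45 − 8 = hour 37.
Dimensional inspection feeds into coating (must start by hour 37); so dimensional inspection must finish by hour 37 and therefore start by hour 29.
Sub-assembly must finish by hour 45; it takes 5 hours, so it must start by 45 − 5 = hour 40.
Heat treatment has several dependents: dimensional inspection (must start by hour 29, minus 2-hour gap → hour 27); sub-assembly (must start by hour 40, minus 3-hour gap → hour 37). The earliest of those limits is hour 27, so heat treatment must start by 27 − 4 = hour 23.
So heat treatment can start as early as hour 20 and as late as hour 23, giving 23 − 20 = 3 hours of slack.

3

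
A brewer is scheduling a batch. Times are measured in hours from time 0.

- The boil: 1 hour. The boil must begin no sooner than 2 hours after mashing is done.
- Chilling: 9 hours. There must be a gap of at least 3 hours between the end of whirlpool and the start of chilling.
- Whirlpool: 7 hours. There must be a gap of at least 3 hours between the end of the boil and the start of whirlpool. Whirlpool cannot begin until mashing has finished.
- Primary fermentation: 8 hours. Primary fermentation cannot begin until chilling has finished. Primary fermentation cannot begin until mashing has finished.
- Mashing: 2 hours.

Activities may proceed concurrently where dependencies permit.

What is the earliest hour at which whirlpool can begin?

8

Mashing can start immediately at hour 0; it finishes at hour 2.
The boil waits on mashing (finishes hour 2, plus 2-hour gap → hour 4), so it starts at hour 4 and finishes at 4 + 1 = hour 5.
Whirlpool waits on the boil (finishes hour 5, plus 3-hour gap → hour 8); mashing (finishes hour 2). The latest of these is hour 8, which is the earliest whirlpool can start.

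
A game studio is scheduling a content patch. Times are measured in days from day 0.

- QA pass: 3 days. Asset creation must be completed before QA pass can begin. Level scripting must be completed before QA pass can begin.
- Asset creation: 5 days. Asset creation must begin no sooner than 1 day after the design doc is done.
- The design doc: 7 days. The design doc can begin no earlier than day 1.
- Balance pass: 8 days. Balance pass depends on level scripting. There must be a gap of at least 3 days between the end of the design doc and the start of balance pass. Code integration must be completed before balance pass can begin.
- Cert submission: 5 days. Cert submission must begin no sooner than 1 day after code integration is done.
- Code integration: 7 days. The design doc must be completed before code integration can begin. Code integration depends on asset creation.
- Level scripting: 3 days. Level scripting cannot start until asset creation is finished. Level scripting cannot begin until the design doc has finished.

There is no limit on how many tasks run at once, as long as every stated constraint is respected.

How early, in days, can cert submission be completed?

27

The design doc waits on its own release at day 1, so it starts at day 1 and finishes at 1 + 7 = day 8.
Asset creation cannot begin until the design doc (finishes day 8, plus 1-day gap → day 9). It runs from day 9 to 9 + 5 = day 14.
Code integration has to wait for the design doc (finishes day 8); asset creation (finishes day 14). The latest of these is day 14, so code integration runs day 14 to 14 + 7 = day 21.
After code integration (finishes day 21, plus 1-day gap → day 22), cert submission can start at day 22 and finishes at day 27.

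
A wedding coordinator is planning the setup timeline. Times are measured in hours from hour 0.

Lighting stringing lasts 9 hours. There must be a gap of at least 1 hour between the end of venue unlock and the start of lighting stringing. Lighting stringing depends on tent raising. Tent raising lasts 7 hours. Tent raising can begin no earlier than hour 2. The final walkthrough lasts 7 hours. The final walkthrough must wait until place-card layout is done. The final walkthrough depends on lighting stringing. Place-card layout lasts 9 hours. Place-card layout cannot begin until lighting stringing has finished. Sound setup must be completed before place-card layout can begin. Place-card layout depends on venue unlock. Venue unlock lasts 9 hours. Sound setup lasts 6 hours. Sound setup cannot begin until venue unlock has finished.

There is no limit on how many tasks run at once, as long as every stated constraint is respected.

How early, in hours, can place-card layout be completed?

After its own release at hour 2, tent raising can start at hour 2 and finishes at hour 9.
Nothing blocks venue unlock, so it runs from hour 0 to hour 9.
After venue unlock (finishes hour 9), sound setup can start at hour 9 and finishes at hour 15.
Lighting stringing needs all of venue unlock (finishes hour 9, plus 1-hour gap → hour 10); tent raising (finishes hour 9). That puts its earliest start at hour 10; it finishes at 10 + 9 = hour 19.
Place-card layout has to wait for lighting stringing (finishes hour 19); sound setup (finishes hour 15); venue unlock (finishes hour 9). The latest of these is hour 19, so place-card layout runs hour 19 to 19 + 9 = hour 28.

28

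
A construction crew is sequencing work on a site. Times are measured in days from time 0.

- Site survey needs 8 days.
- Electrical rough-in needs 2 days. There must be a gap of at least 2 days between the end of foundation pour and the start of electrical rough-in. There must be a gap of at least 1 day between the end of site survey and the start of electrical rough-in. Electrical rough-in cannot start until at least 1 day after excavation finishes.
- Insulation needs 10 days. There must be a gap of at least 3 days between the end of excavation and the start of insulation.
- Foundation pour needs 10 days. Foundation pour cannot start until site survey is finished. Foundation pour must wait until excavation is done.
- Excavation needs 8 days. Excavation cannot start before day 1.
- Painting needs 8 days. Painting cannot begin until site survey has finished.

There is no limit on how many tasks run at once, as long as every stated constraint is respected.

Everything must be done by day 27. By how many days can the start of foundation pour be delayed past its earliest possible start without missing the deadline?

Excavation waits on its own release at day 1, so it starts at day 1 and finishes at 1 + 8 = day 9.
Nothing blocks site survey, so it runs from day 0 to day 8.
Foundation pour needs all of site survey (finishes day 8); excavation (finishes day 9). That puts its earliest start at day 9; it finishes at 9 + 10 = day 19.

Working backward from the deadline:
Nothing follows electrical rough-in; the deadline of day 27 is its only limit. It must start by 27 − 2 = day 25.
Foundation pour has to be done before electrical rough-in (must start by day 25, minus 2-day gap → day 23). That means finishing by day 23, i.e. starting by 23 − 10 = day 13.
So foundation pour can start as early as day 9 and as late as day 13, giving 13 − 9 = 4 days of slack.

4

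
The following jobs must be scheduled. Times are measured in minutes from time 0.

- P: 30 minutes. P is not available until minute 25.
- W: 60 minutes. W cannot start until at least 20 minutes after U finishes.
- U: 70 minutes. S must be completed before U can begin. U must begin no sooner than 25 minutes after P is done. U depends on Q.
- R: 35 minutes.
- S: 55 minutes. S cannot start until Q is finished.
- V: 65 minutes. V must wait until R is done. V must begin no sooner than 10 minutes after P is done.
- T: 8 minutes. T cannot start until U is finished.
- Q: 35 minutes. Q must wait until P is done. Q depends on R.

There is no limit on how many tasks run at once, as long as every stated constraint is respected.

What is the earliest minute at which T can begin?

Nothing blocks R, so it runs from minute 0 to minute 35.
P waits on its own release at minute 25, so it starts at minute 25 and finishes at 25 + 30 = minute 55.
Q has to wait for P (finishes minute 55); R (finishes minute 35). The latest of these is minute 55, so Q runs minute 55 to 55 + 35 = minute 90.
S cannot begin until Q (finishes minute 90). It runs from minute 90 to 90 + 55 = minute 145.
U cannot start until S (finishes minute 145); P (finishes minute 55, plus 25-minute gap → minute 80); Q (finishes minute 90). The controlling bound is minute 145, so U finishes at 145 + 70 = minute 215.
T waits on U (finishes minute 215), so the earliest it can start is minute 215.

215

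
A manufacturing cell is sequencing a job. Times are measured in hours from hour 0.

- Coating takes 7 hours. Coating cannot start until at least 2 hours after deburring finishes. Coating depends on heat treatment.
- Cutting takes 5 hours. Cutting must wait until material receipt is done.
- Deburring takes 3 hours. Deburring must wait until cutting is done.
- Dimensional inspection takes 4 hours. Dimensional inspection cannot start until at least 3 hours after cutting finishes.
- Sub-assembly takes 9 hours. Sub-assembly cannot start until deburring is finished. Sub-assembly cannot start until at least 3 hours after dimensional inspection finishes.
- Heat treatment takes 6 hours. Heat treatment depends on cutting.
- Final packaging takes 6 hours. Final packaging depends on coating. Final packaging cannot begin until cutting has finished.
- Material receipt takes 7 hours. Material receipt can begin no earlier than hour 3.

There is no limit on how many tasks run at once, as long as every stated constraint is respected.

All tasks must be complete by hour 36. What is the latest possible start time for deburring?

18

To finish by hour 36, final packaging (duration 6) must start no later than hour 30.
Coating has to be done before final packaging (must start by hour 30). That means finishing by hour 30, i.e. starting by 30 − 7 = hour 23.
Sub-assembly must finish by hour 36; it takes 9 hours, so it must start by 36 − 9 = hour 27.
Deburring feeds coating (must start by hour 23, minus 2-hour gap → hour 21); sub-assembly (must start by hour 27). Taking the minimum, deburring must finish by hour 21 and start by 21 − 3 = hour 18.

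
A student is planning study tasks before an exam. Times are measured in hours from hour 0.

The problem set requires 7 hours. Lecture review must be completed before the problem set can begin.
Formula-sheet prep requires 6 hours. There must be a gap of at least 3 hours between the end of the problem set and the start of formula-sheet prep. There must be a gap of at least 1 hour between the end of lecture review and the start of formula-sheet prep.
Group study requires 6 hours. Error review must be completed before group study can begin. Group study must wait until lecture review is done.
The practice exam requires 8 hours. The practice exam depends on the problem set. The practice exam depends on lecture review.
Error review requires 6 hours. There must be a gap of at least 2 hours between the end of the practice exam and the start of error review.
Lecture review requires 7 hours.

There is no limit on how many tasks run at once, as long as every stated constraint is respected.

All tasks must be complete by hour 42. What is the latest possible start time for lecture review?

6

Group study must finish by hour 42; it takes 6 hours, so it must start by 42 − 6 = hour 36.
Since group study (must start by hour 36) depends on it, error review must finish by hour 36. Backing off its 6-hour duration gives a latest start of hour 30.
The practice exam has to be done before error review (must start by hour 30, minus 2-hour gap → hour 28). That means finishing by hour 28, i.e. starting by 28 − 8 = hour 20.
Formula-sheet prep must finish by hour 42; it takes 6 hours, so it must start by 42 − 6 = hour 36.
The problem set feeds the practice exam (must start by hour 20); formula-sheet prep (must start by hour 36, minus 3-hour gap → hour 33). Taking the minimum, the problem set must finish by hour 20 and start by 20 − 7 = hour 13.
Lecture review has several dependents: the problem set (must start by hour 13); the practice exam (must start by hour 20); group study (must start by hour 36); formula-sheet prep (must start by hour 36, minus 1-hour gap → hour 35). The earliest of those limits is hour 13, so lecture review must start by 13 − 7 = hour 6.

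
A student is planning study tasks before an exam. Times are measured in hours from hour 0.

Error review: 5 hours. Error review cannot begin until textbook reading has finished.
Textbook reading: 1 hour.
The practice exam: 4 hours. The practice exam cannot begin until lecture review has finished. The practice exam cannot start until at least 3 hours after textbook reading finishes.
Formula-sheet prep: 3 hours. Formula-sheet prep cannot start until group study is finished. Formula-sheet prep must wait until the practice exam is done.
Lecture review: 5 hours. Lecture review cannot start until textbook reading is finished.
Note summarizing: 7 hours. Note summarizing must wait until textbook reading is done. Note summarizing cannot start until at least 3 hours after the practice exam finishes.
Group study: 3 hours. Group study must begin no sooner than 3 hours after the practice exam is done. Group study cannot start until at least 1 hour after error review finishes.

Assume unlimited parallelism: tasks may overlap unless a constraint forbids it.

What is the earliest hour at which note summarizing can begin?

Textbook reading can start immediately at hour 0; it finishes at hour 1.
Lecture review waits on textbook reading (finishes hour 1), so it starts at hour 1 and finishes at 1 + 5 = hour 6.
The practice exam cannot start until lecture review (finishes hour 6); textbook reading (finishes hour 1, plus 3-hour gap → hour 4). The controlling bound is hour 6, so the practice exam finishes at 6 + 4 = hour 10.
Note summarizing waits on textbook reading (finishes hour 1); the practice exam (finishes hour 10, plus 3-hour gap → hour 13). The latest of these is hour 13, which is the earliest note summarizing can start.

13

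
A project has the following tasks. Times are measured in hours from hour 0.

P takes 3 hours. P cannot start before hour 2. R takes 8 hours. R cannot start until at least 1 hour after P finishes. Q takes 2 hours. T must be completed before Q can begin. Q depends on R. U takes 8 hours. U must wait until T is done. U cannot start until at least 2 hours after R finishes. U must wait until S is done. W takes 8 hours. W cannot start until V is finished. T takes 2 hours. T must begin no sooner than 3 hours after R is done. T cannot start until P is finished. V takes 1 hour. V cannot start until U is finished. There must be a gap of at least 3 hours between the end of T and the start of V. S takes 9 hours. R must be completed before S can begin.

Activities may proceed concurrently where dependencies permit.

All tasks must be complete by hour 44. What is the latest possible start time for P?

6

W has no dependents, so it just needs to finish by hour 44. Starting by 44 − 8 = hour 36 achieves that.
V has to be done before W (must start by hour 36). That means finishing by hour 36, i.e. starting by 36 − 1 = hour 35.
Since V (must start by hour 35) depends on it, U must finish by hour 35. Backing off its 8-hour duration gives a latest start of hour 27.
S feeds into U (must start by hour 27); so S must finish by hour 27 and therefore start by hour 18.
Q has no dependents, so it just needs to finish by hour 44. Starting by 44 − 2 = hour 42 achieves that.
T must finish in time for Q (must start by hour 42); U (must start by hour 27); V (must start by hour 35, minus 3-hour gap → hour 32). The tightest is hour 27, so T must start by 27 − 2 = hour 25.
R has several dependents: Q (must start by hour 42); S (must start by hour 18); T (must start by hour 25, minus 3-hour gap → hour 22); U (must start by hour 27, minus 2-hour gap → hour 25). The earliest of those limits is hour 18, so R must start by 18 − 8 = hour 10.
P must finish in time for R (must start by hour 10, minus 1-hour gap → hour 9); T (must start by hour 25). The tightest is hour 9, so P must start by 9 − 3 = hour 6.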